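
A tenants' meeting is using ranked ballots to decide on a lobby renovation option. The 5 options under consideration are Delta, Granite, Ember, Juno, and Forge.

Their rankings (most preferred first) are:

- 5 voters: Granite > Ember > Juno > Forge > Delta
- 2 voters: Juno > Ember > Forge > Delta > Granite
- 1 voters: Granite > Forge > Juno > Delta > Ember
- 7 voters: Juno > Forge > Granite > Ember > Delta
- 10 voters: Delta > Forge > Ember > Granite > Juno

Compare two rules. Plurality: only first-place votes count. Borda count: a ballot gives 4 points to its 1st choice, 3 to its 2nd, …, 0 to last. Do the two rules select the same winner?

No

Plurality first-place counts: Delta 10, Granite 6, Ember 0, Juno 9, Forge 0 → Delta.
Borda totals: Delta 43, Granite 48, Ember 48, Juno 48, Forge 63 → Forge.
The two rules disagree: plurality picks Delta, Borda picks Forge.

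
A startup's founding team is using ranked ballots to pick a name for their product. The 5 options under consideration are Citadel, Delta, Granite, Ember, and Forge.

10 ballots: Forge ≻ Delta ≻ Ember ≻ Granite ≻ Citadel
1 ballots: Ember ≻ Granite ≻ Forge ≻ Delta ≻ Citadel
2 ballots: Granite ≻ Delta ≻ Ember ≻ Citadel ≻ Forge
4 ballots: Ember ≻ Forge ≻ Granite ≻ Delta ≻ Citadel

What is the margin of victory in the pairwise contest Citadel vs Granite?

Ballots ranking Citadel above Granite: 0.
Ballots ranking Granite above Citadel: 10+1+2+4 = 17.
Granite wins 17–0, a margin of 17.

17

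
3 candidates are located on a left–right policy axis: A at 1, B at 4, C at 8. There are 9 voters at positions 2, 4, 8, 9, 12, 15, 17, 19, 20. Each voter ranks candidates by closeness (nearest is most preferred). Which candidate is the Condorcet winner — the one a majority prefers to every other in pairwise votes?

With single-peaked preferences on a line, the Condorcet winner is the candidate closest to the median voter.
The median voter (position 12) is closest to C at 8.
Check: C vs B — voters closer to C: 7 of 9.

C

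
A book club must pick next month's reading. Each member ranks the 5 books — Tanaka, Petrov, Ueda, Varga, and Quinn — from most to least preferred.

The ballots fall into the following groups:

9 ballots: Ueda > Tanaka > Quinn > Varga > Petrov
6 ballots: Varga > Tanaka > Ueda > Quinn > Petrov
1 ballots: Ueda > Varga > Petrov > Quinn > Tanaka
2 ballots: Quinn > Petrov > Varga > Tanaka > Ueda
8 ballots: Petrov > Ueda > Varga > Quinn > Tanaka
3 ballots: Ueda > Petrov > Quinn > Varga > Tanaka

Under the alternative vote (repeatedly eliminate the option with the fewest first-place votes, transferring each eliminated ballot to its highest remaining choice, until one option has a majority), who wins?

Ueda

Round 1: Ueda 13, Petrov 8, Varga 6, Quinn 2, Tanaka 0. Tanaka has the fewest and is eliminated.
Round 2: Ueda 13, Petrov 8, Varga 6, Quinn 2. Quinn has the fewest and is eliminated.
Round 3: Ueda 13, Petrov 10, Varga 6. Varga has the fewest and is eliminated.
Round 4: Ueda 19, Petrov 10. Ueda has a majority.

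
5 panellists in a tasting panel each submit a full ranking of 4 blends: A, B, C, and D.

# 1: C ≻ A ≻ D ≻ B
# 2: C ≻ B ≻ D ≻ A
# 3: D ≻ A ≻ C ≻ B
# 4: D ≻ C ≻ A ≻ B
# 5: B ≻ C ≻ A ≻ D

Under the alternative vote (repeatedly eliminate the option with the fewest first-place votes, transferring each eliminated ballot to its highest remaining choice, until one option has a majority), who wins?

C

Round 1: C 2, D 2, B 1, A 0. A has the fewest and is eliminated.
Round 2: C 2, D 2, B 1. B has the fewest and is eliminated.
Round 3: C 3, D 2. C has a majority.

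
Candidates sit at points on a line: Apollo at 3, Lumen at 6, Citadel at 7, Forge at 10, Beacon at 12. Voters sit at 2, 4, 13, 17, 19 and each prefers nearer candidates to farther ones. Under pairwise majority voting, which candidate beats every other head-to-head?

With single-peaked preferences on a line, the Condorcet winner is the candidate closest to the median voter.
The median voter (position 13) is closest to Beacon at 12.
Check: Beacon vs Apollo — voters closer to Beacon: 3 of 5.

Beacon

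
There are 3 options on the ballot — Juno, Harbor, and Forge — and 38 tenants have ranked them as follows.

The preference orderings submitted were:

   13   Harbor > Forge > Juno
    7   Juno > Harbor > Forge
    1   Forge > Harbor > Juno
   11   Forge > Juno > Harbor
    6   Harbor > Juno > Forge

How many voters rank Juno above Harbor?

18

Ballots ranking Juno above Harbor: 7+11 = 18.
Ballots ranking Harbor above Juno: 13+1+6 = 20.
So 18 of 38 voters prefer Juno to Harbor.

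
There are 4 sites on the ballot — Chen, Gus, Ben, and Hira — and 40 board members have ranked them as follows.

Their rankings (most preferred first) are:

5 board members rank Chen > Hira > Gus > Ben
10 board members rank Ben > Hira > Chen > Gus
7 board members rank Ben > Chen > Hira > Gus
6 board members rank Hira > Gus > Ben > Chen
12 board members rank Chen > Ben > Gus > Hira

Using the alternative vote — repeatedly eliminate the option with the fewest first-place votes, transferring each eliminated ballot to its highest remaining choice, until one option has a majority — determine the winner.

Round 1: Chen 17, Ben 17, Hira 6, Gus 0. Gus has the fewest and is eliminated.
Round 2: Chen 17, Ben 17, Hira 6. Hira has the fewest and is eliminated.
Round 3: Ben 23, Chen 17. Ben has a majority.

Ben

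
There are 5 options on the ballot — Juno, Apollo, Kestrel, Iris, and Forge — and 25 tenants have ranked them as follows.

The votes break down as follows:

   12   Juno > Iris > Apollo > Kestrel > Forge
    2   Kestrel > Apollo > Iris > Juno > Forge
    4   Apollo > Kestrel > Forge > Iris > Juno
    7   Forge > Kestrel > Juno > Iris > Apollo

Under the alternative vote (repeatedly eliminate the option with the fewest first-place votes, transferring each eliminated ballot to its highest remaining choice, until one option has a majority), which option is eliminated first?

Iris

Round 1: Juno 12, Forge 7, Apollo 4, Kestrel 2, Iris 0. Iris has the fewest and is eliminated.
Round 2: Juno 12, Forge 7, Apollo 4, Kestrel 2. Kestrel has the fewest and is eliminated.
Round 3: Juno 12, Forge 7, Apollo 6. Apollo has the fewest and is eliminated.
Round 4: Juno 14, Forge 11. Juno has a majority.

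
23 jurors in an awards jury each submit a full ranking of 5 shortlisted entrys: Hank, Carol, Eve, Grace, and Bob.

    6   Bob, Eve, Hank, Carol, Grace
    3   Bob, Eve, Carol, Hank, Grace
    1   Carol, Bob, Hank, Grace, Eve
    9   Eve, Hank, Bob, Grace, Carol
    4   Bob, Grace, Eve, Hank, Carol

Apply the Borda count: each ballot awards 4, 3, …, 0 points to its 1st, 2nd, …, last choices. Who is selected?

Bob

Borda scores:
  Hank: 6·2 + 3·1 + 2 + 9·3 + 4·1 = 48
  Carol: 6·1 + 3·2 + 4 + 9·0 + 4·0 = 16
  Eve: 6·3 + 3·3 + 0 + 9·4 + 4·2 = 71
  Grace: 6·0 + 3·0 + 1 + 9·1 + 4·3 = 22
  Bob: 6·4 + 3·4 + 3 + 9·2 + 4·4 = 73
Bob has the highest total.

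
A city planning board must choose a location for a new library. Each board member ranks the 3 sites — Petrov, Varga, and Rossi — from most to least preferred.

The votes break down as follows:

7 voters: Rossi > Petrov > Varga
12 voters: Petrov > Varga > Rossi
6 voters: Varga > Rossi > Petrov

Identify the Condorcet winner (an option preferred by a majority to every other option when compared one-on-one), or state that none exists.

None — there is no Condorcet winner

Head-to-head results (25 voters total):
Petrov vs Varga: Petrov wins 19–6.
Petrov vs Rossi: Rossi wins 13–12.
Varga vs Rossi: Varga wins 18–7.
No candidate beats all others: Petrov beats Varga beats Rossi beats Petrov, a majority cycle.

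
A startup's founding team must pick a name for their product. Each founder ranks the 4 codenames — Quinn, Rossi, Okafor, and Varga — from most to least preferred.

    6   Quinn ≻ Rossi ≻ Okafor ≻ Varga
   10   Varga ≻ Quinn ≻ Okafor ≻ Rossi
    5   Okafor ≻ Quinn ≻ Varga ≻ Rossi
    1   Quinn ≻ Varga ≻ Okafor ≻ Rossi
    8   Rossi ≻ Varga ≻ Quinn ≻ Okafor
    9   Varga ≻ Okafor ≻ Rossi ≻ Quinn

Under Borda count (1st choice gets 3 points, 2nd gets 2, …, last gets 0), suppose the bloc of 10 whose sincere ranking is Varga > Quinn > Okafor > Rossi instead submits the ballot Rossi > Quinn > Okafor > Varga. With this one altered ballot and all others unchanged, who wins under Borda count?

Rossi

Borda totals with the altered ballot: Quinn 59, Rossi 75, Okafor 50, Varga 50.
The switch changes the winner from Varga to Rossi.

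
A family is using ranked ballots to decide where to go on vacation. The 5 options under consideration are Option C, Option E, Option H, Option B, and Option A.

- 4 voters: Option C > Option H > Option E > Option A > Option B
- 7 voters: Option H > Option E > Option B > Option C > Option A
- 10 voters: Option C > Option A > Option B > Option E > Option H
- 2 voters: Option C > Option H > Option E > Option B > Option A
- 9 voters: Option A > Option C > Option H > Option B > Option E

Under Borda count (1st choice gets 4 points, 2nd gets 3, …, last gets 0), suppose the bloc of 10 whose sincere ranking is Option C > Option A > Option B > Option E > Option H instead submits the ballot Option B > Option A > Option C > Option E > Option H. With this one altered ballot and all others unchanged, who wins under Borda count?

Borda totals with the altered ballot: Option C 78, Option E 43, Option H 64, Option B 65, Option A 70.
The winner is unchanged: still Option C.

Option C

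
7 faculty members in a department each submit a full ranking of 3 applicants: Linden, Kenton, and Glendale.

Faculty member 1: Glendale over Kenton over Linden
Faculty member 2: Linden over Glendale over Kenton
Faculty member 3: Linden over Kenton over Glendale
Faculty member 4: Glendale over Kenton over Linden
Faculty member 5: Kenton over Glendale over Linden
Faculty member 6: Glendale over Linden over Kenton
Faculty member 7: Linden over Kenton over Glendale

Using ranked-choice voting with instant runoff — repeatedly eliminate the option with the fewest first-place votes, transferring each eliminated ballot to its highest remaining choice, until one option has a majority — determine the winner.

Glendale

Round 1: Linden 3, Glendale 3, Kenton 1. Kenton has the fewest and is eliminated.
Round 2: Glendale 4, Linden 3. Glendale has a majority.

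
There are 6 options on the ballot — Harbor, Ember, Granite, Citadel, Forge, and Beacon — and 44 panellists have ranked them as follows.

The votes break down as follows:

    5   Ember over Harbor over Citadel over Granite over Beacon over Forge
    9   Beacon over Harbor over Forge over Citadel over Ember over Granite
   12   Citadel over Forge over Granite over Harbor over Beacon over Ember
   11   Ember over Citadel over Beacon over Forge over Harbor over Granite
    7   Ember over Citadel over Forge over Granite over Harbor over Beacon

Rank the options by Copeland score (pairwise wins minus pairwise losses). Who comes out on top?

Pairwise results:
  Harbor vs Ember: Ember wins 23–21.
  Harbor vs Granite: Harbor wins 25–19.
  Harbor vs Citadel: Citadel wins 30–14.
  Harbor vs Forge: Forge wins 30–14.
  Harbor vs Beacon: Harbor wins 24–20.
  Ember vs Granite: Ember wins 32–12.
  Ember vs Citadel: Ember wins 23–21.
  Ember vs Forge: Ember wins 23–21.
  Ember vs Beacon: Ember wins 23–21.
  Granite vs Citadel: Citadel wins 44–0.
  Granite vs Forge: Forge wins 39–5.
  Granite vs Beacon: Granite wins 24–20.
  Citadel vs Forge: Citadel wins 35–9.
  Citadel vs Beacon: Citadel wins 35–9.
  Forge vs Beacon: Beacon wins 25–19.
Copeland scores (wins − losses):
  Harbor: 2 − 3 = -1
  Ember: 5 − 0 = 5
  Granite: 1 − 4 = -3
  Citadel: 4 − 1 = 3
  Forge: 2 − 3 = -1
  Beacon: 1 − 4 = -3
Ember has the best Copeland score.

Ember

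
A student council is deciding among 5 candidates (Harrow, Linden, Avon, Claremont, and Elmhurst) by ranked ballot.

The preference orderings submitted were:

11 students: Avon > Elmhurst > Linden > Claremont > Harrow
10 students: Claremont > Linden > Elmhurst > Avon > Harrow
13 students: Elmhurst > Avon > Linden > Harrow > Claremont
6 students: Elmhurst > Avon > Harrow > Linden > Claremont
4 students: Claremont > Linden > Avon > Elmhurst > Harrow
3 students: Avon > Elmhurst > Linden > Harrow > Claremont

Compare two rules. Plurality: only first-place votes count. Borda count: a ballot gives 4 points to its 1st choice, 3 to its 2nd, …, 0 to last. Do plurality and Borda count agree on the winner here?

Yes

Plurality first-place counts: Harrow 0, Linden 0, Avon 14, Claremont 14, Elmhurst 19 → Elmhurst.
Borda totals: Harrow 28, Linden 102, Avon 131, Claremont 67, Elmhurst 142 → Elmhurst.
The two rules agree on Elmhurst.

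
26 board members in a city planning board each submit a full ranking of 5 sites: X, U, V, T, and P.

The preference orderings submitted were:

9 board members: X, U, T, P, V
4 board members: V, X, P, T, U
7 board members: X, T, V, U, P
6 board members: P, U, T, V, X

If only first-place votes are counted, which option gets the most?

First-place vote totals:
  X: 16
  U: 0
  V: 4
  T: 0
  P: 6
X has the most first-place votes.

X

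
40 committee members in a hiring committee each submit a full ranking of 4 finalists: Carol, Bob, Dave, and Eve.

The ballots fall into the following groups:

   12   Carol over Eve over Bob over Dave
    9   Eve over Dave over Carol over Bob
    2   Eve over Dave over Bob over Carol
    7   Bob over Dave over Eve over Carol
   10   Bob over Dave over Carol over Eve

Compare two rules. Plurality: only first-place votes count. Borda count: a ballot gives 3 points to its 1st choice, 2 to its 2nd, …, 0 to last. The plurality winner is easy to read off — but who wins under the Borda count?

Plurality first-place counts: Carol 12, Bob 17, Dave 0, Eve 11 → Bob.
Borda totals: Carol 55, Bob 65, Dave 56, Eve 64 → Bob.

Bob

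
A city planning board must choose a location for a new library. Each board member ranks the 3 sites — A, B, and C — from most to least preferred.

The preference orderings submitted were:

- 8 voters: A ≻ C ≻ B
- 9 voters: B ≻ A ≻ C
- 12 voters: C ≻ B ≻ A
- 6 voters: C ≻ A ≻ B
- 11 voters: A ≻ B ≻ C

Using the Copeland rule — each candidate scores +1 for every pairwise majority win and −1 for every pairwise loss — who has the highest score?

Pairwise results:
  A vs B: A wins 25–21.
  A vs C: A wins 28–18.
  B vs C: C wins 26–20.
Copeland scores (wins − losses):
  A: 2 − 0 = 2
  B: 0 − 2 = -2
  C: 1 − 1 = 0
A has the best Copeland score.

A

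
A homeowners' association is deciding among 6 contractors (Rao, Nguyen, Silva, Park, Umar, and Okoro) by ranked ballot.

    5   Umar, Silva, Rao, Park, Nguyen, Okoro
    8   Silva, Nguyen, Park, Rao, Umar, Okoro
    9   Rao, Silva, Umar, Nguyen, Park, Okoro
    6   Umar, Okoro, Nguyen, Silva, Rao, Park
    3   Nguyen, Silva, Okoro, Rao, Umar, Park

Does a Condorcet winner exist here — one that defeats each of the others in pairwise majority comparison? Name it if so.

Head-to-head results (31 voters total):
Rao vs Nguyen: Nguyen wins 17–14.
Rao vs Silva: Silva wins 22–9.
Rao vs Park: Rao wins 23–8.
Rao vs Umar: Rao wins 20–11.
Rao vs Okoro: Rao wins 22–9.
Nguyen vs Silva: Silva wins 22–9.
Nguyen vs Park: Nguyen wins 26–5.
Nguyen vs Umar: Umar wins 20–11.
Nguyen vs Okoro: Nguyen wins 25–6.
Silva vs Park: Silva wins 31–0.
Silva vs Umar: Silva wins 20–11.
Silva vs Okoro: Silva wins 25–6.
Park vs Umar: Umar wins 23–8.
Park vs Okoro: Park wins 22–9.
Umar vs Okoro: Umar wins 28–3.
Silva beats each rival — Rao (22–9), Nguyen (22–9), Park (31–0), Umar (20–11), Okoro (25–6) — so Silva is the Condorcet winner.

Silva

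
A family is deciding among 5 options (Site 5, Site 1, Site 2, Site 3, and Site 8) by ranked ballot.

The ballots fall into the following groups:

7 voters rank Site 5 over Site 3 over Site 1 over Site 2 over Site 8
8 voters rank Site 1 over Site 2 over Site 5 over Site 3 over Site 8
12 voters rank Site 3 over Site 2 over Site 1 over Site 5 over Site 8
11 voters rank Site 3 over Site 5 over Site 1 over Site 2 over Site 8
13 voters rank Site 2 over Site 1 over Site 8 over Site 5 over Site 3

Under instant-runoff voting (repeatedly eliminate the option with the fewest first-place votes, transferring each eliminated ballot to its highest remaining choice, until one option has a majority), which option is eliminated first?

Round 1: Site 3 23, Site 2 13, Site 1 8, Site 5 7, Site 8 0. Site 8 has the fewest and is eliminated.
Round 2: Site 3 23, Site 2 13, Site 1 8, Site 5 7. Site 5 has the fewest and is eliminated.
Round 3: Site 3 30, Site 2 13, Site 1 8. Site 3 has a majority.

Site 8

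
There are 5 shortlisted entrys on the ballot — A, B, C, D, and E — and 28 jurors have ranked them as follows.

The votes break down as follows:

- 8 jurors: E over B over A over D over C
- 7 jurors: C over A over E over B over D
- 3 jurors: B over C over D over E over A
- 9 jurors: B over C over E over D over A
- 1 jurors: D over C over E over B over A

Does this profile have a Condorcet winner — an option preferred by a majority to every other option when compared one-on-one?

Head-to-head results (28 voters total):
A vs B: B wins 21–7.
A vs C: C wins 20–8.
A vs D: A wins 15–13.
A vs E: E wins 21–7.
B vs C: B wins 20–8.
B vs D: B wins 27–1.
B vs E: E wins 16–12.
C vs D: C wins 19–9.
C vs E: C wins 20–8.
D vs E: E wins 24–4.
No candidate beats all others: B beats C beats E beats B, a majority cycle.

No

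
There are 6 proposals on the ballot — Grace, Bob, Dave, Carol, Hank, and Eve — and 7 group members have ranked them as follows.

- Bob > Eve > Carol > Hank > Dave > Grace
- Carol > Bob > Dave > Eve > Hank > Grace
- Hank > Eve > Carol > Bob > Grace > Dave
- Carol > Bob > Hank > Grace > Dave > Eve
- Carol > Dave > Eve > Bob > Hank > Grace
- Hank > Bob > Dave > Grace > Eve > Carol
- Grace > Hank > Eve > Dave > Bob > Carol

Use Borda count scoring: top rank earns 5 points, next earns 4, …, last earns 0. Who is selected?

Bob

Borda scores:
  Grace: 0 + 0 + 1 + 2 + 0 + 2 + 5 = 10
  Bob: 5 + 4 + 2 + 4 + 2 + 4 + 1 = 22
  Dave: 1 + 3 + 0 + 1 + 4 + 3 + 2 = 14
  Carol: 3 + 5 + 3 + 5 + 5 + 0 + 0 = 21
  Hank: 2 + 1 + 5 + 3 + 1 + 5 + 4 = 21
  Eve: 4 + 2 + 4 + 0 + 3 + 1 + 3 = 17
Bob has the highest total.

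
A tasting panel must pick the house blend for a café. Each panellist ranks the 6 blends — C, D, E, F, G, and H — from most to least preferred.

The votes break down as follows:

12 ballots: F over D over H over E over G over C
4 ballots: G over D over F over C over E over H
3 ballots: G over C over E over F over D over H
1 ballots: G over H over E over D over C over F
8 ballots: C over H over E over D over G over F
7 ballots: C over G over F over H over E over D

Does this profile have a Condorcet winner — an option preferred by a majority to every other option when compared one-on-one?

No

Head-to-head results (35 voters total):
C vs D: C wins 18–17.
C vs E: C wins 22–13.
C vs F: C wins 19–16.
C vs G: G wins 20–15.
C vs H: C wins 22–13.
D vs E: E wins 19–16.
D vs F: F wins 22–13.
D vs G: D wins 20–15.
D vs H: D wins 19–16.
E vs F: F wins 23–12.
E vs G: E wins 20–15.
E vs H: H wins 28–7.
F vs G: G wins 23–12.
F vs H: F wins 26–9.
G vs H: H wins 20–15.
No candidate beats all others: C beats D beats G beats C, a majority cycle.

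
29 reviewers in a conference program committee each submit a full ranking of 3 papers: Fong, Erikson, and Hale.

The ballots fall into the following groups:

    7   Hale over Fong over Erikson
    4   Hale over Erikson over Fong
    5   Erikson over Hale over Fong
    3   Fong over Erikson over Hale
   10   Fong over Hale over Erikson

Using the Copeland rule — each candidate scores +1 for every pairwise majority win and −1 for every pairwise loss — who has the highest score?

Pairwise results:
  Fong vs Erikson: Fong wins 20–9.
  Fong vs Hale: Hale wins 16–13.
  Erikson vs Hale: Hale wins 21–8.
Copeland scores (wins − losses):
  Fong: 1 − 1 = 0
  Erikson: 0 − 2 = -2
  Hale: 2 − 0 = 2
Hale has the best Copeland score.

Hale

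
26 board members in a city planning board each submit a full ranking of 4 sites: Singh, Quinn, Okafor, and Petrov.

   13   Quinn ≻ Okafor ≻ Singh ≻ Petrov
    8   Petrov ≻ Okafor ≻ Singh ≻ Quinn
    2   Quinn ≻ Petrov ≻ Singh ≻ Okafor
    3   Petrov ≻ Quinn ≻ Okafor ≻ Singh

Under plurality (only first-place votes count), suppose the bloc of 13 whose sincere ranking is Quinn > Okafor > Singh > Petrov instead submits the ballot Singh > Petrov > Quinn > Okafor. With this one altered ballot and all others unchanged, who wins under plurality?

Singh

First-place totals with the altered ballot: Singh 13, Quinn 2, Okafor 0, Petrov 11.
The switch changes the winner from Quinn to Singh.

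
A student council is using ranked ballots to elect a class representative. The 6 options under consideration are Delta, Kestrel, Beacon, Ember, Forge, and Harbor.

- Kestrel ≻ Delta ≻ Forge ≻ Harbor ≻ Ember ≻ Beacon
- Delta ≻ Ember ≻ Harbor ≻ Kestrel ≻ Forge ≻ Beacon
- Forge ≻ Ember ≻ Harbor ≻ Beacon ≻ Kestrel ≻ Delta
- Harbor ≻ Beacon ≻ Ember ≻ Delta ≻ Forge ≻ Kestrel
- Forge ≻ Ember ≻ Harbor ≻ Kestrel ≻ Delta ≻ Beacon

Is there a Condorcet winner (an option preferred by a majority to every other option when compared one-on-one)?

No

Head-to-head results (5 voters total):
Delta vs Kestrel: Kestrel wins 3–2.
Delta vs Beacon: Delta wins 3–2.
Delta vs Ember: Ember wins 3–2.
Delta vs Forge: Delta wins 3–2.
Delta vs Harbor: Harbor wins 3–2.
Kestrel vs Beacon: Kestrel wins 3–2.
Kestrel vs Ember: Ember wins 4–1.
Kestrel vs Forge: Forge wins 3–2.
Kestrel vs Harbor: Harbor wins 4–1.
Beacon vs Ember: Ember wins 4–1.
Beacon vs Forge: Forge wins 4–1.
Beacon vs Harbor: Harbor wins 5–0.
Ember vs Forge: Forge wins 3–2.
Ember vs Harbor: Ember wins 3–2.
Forge vs Harbor: Forge wins 3–2.
No candidate beats all others: Delta beats Forge beats Kestrel beats Delta, a majority cycle.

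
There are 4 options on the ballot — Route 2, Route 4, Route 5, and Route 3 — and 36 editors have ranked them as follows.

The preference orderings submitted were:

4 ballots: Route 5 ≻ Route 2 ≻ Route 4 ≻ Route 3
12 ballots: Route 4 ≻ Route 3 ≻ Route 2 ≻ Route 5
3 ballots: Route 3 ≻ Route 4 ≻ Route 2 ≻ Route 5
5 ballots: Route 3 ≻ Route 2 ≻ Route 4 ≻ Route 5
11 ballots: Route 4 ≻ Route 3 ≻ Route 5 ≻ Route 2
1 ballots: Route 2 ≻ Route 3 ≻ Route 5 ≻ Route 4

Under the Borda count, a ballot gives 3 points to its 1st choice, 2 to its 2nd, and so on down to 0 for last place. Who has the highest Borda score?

Route 4

Borda scores:
  Route 2: 4·2 + 12·1 + 3·1 + 5·2 + 11·0 + 3 = 36
  Route 4: 4·1 + 12·3 + 3·2 + 5·1 + 11·3 + 0 = 84
  Route 5: 4·3 + 12·0 + 3·0 + 5·0 + 11·1 + 1 = 24
  Route 3: 4·0 + 12·2 + 3·3 + 5·3 + 11·2 + 2 = 72
Route 4 has the highest total.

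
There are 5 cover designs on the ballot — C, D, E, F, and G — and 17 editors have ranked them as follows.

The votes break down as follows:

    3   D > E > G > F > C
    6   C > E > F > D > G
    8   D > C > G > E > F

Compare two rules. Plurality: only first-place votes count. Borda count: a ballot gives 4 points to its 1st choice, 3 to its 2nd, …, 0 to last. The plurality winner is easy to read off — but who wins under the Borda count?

D

Plurality first-place counts: C 6, D 11, E 0, F 0, G 0 → D.
Borda totals: C 48, D 50, E 35, F 15, G 22 → D.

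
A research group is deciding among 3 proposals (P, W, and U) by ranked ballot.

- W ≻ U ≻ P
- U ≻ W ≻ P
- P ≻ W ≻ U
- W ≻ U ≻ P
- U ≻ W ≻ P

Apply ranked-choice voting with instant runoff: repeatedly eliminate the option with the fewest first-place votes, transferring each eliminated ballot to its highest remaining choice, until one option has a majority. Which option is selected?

Round 1: W 2, U 2, P 1. P has the fewest and is eliminated.
Round 2: W 3, U 2. W has a majority.

W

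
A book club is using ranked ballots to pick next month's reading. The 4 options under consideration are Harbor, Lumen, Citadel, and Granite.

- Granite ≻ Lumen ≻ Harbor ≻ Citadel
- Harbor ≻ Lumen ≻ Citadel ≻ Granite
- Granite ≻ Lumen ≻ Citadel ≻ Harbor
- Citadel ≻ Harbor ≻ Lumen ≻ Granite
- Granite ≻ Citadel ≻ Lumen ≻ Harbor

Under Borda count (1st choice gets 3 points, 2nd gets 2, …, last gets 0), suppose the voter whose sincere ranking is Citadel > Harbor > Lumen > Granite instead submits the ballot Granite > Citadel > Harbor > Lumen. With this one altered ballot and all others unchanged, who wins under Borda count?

Granite

Borda totals with the altered ballot: Harbor 5, Lumen 7, Citadel 6, Granite 12.
The winner is unchanged: still Granite.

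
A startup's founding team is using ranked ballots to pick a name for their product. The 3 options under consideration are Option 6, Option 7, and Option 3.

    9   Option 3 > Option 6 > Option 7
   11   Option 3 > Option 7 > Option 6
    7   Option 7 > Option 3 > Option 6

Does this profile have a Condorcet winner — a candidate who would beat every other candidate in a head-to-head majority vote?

Head-to-head results (27 voters total):
Option 6 vs Option 7: Option 7 wins 18–9.
Option 6 vs Option 3: Option 3 wins 27–0.
Option 7 vs Option 3: Option 3 wins 20–7.
Option 3 beats each rival — Option 6 (27–0), Option 7 (20–7) — so Option 3 is the Condorcet winner.

Yes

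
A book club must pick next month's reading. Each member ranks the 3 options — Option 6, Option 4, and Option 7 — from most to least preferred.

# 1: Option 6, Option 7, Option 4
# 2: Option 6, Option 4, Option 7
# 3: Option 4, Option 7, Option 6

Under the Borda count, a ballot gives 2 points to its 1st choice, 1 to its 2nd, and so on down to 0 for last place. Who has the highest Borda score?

Option 6

Borda scores:
  Option 6: 2 + 2 + 0 = 4
  Option 4: 0 + 1 + 2 = 3
  Option 7: 1 + 0 + 1 = 2
Option 6 has the highest total.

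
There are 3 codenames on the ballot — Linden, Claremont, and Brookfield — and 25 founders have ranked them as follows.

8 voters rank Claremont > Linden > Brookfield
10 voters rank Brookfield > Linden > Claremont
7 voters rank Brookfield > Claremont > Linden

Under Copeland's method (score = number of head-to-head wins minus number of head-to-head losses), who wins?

Pairwise results:
  Linden vs Claremont: Claremont wins 15–10.
  Linden vs Brookfield: Brookfield wins 17–8.
  Claremont vs Brookfield: Brookfield wins 17–8.
Copeland scores (wins − losses):
  Linden: 0 − 2 = -2
  Claremont: 1 − 1 = 0
  Brookfield: 2 − 0 = 2
Brookfield has the best Copeland score.

Brookfield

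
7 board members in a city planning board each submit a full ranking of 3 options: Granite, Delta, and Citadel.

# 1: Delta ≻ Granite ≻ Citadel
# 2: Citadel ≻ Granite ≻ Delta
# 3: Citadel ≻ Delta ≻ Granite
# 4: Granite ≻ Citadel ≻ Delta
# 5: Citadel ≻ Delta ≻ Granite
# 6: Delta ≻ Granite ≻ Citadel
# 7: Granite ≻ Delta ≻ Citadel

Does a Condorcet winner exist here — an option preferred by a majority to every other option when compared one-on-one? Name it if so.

Head-to-head results (7 voters total):
Granite vs Delta: Delta wins 4–3.
Granite vs Citadel: Granite wins 4–3.
Delta vs Citadel: Citadel wins 4–3.
No candidate beats all others: Granite beats Citadel beats Delta beats Granite, a majority cycle.

None — there is no Condorcet winner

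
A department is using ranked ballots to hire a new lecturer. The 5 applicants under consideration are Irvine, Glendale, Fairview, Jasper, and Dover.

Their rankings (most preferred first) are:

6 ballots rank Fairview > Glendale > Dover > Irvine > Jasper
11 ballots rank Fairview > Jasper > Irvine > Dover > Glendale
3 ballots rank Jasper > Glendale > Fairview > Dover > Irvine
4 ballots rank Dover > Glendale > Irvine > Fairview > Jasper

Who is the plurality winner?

Fairview

First-place vote totals:
  Irvine: 0
  Glendale: 0
  Fairview: 17
  Jasper: 3
  Dover: 4
Fairview has the most first-place votes.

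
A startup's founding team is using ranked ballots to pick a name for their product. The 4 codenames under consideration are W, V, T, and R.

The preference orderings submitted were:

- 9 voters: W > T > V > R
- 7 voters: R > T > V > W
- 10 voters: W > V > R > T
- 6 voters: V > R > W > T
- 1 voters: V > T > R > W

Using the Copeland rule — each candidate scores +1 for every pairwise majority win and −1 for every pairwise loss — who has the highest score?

W

Pairwise results:
  W vs V: W wins 19–14.
  W vs T: W wins 25–8.
  W vs R: W wins 19–14.
  V vs T: V wins 17–16.
  V vs R: V wins 26–7.
  T vs R: R wins 23–10.
Copeland scores (wins − losses):
  W: 3 − 0 = 3
  V: 2 − 1 = 1
  T: 0 − 3 = -3
  R: 1 − 2 = -1
W has the best Copeland score.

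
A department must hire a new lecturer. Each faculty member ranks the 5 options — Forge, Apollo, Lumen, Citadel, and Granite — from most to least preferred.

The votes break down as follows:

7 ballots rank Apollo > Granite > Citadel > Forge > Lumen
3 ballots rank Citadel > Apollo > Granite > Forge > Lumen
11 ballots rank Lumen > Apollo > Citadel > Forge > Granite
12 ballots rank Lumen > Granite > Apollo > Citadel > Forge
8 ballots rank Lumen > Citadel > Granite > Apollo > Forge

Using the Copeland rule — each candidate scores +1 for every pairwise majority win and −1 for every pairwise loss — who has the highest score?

Lumen

Pairwise results:
  Forge vs Apollo: Apollo wins 41–0.
  Forge vs Lumen: Lumen wins 31–10.
  Forge vs Citadel: Citadel wins 41–0.
  Forge vs Granite: Granite wins 30–11.
  Apollo vs Lumen: Lumen wins 31–10.
  Apollo vs Citadel: Apollo wins 30–11.
  Apollo vs Granite: Apollo wins 21–20.
  Lumen vs Citadel: Lumen wins 31–10.
  Lumen vs Granite: Lumen wins 31–10.
  Citadel vs Granite: Citadel wins 22–19.
Copeland scores (wins − losses):
  Forge: 0 − 4 = -4
  Apollo: 3 − 1 = 2
  Lumen: 4 − 0 = 4
  Citadel: 2 − 2 = 0
  Granite: 1 − 3 = -2
Lumen has the best Copeland score.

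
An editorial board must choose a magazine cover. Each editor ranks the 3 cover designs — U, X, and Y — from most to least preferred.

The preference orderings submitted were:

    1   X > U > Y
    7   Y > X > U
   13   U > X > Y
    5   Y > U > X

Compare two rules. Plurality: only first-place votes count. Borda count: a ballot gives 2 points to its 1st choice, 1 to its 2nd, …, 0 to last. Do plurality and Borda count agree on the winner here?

Plurality first-place counts: U 13, X 1, Y 12 → U.
Borda totals: U 32, X 22, Y 24 → U.
The two rules agree on U.

Yes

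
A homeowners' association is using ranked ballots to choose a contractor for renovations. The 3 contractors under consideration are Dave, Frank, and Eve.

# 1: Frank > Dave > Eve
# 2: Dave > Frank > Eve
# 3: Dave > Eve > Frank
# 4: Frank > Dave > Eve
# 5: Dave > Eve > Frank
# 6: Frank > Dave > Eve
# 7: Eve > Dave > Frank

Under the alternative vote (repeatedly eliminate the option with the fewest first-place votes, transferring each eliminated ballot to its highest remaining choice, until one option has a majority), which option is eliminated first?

Eve

Round 1: Dave 3, Frank 3, Eve 1. Eve has the fewest and is eliminated.
Round 2: Dave 4, Frank 3. Dave has a majority.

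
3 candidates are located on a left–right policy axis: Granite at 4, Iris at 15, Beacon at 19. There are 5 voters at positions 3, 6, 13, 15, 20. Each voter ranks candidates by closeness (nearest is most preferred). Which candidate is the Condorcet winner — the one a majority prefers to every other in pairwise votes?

Iris

With single-peaked preferences on a line, the Condorcet winner is the candidate closest to the median voter.
The median voter (position 13) is closest to Iris at 15.
Check: Iris vs Granite — voters closer to Iris: 3 of 5.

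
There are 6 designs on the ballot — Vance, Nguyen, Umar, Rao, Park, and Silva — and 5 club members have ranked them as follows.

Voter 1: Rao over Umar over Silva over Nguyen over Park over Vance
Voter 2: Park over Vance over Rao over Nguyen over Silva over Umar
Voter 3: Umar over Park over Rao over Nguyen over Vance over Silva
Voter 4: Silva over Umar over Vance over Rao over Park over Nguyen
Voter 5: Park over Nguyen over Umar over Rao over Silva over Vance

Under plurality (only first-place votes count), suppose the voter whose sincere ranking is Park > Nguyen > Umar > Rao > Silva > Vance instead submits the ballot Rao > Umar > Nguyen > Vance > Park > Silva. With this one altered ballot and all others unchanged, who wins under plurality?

First-place totals with the altered ballot: Vance 0, Nguyen 0, Umar 1, Rao 2, Park 1, Silva 1.
The switch changes the winner from Park to Rao.

Rao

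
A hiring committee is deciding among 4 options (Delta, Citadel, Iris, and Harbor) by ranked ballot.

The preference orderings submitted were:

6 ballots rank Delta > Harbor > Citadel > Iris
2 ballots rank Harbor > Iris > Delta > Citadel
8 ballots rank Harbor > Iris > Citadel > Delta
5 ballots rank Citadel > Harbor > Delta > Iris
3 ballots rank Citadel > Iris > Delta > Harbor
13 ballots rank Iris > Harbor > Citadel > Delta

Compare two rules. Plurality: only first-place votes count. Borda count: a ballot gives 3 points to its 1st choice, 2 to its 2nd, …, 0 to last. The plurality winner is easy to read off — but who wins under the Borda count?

Plurality first-place counts: Delta 6, Citadel 8, Iris 13, Harbor 10 → Iris.
Borda totals: Delta 28, Citadel 51, Iris 65, Harbor 78 → Harbor.

Harbor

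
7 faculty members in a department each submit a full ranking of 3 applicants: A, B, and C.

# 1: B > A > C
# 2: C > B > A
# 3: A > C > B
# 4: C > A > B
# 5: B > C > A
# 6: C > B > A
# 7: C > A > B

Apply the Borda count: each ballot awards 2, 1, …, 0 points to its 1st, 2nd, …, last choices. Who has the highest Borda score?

C

Borda scores:
  A: 1 + 0 + 2 + 1 + 0 + 0 + 1 = 5
  B: 2 + 1 + 0 + 0 + 2 + 1 + 0 = 6
  C: 0 + 2 + 1 + 2 + 1 + 2 + 2 = 10
C has the highest total.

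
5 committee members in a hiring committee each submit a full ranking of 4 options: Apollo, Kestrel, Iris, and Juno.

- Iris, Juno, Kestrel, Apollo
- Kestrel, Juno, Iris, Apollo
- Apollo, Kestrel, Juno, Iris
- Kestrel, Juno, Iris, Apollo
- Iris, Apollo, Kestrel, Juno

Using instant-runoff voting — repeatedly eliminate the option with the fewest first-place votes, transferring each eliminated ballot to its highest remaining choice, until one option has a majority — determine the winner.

Round 1: Kestrel 2, Iris 2, Apollo 1, Juno 0. Juno has the fewest and is eliminated.
Round 2: Kestrel 2, Iris 2, Apollo 1. Apollo has the fewest and is eliminated.
Round 3: Kestrel 3, Iris 2. Kestrel has a majority.

Kestrel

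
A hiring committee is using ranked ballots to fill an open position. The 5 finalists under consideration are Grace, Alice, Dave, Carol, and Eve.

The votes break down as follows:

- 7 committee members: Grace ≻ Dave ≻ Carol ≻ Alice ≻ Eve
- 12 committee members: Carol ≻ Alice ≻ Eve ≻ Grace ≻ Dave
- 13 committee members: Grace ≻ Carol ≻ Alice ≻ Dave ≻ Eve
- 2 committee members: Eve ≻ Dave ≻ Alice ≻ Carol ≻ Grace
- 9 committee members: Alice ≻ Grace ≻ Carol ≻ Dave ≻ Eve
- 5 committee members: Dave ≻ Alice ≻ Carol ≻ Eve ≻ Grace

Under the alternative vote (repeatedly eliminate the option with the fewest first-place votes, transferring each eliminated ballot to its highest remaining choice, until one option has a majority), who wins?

Round 1: Grace 20, Carol 12, Alice 9, Dave 5, Eve 2. Eve has the fewest and is eliminated.
Round 2: Grace 20, Carol 12, Alice 9, Dave 7. Dave has the fewest and is eliminated.
Round 3: Grace 20, Alice 16, Carol 12. Carol has the fewest and is eliminated.
Round 4: Alice 28, Grace 20. Alice has a majority.

Alice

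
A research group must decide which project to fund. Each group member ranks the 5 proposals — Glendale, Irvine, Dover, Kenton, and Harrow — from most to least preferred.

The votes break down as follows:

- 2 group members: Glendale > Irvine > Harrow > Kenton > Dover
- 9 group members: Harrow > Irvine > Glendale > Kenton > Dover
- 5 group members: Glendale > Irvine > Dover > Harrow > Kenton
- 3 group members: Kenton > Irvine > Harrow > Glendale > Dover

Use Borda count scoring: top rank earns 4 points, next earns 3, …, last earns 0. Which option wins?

Irvine

Borda scores:
  Glendale: 2·4 + 9·2 + 5·4 + 3·1 = 49
  Irvine: 2·3 + 9·3 + 5·3 + 3·3 = 57
  Dover: 2·0 + 9·0 + 5·2 + 3·0 = 10
  Kenton: 2·1 + 9·1 + 5·0 + 3·4 = 23
  Harrow: 2·2 + 9·4 + 5·1 + 3·2 = 51
Irvine has the highest total.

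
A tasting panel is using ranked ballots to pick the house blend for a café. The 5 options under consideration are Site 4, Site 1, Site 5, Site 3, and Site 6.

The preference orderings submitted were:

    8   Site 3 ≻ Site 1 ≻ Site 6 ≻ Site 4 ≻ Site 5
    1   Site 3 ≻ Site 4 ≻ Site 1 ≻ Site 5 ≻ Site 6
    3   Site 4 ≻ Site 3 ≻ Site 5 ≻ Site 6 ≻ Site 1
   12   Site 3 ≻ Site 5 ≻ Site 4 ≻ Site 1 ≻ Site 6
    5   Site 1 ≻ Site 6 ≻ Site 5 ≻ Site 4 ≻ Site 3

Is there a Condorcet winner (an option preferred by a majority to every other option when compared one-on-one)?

Head-to-head results (29 voters total):
Site 4 vs Site 1: Site 4 wins 16–13.
Site 4 vs Site 5: Site 5 wins 17–12.
Site 4 vs Site 3: Site 3 wins 21–8.
Site 4 vs Site 6: Site 4 wins 16–13.
Site 1 vs Site 5: Site 5 wins 15–14.
Site 1 vs Site 3: Site 3 wins 24–5.
Site 1 vs Site 6: Site 1 wins 26–3.
Site 5 vs Site 3: Site 3 wins 24–5.
Site 5 vs Site 6: Site 5 wins 16–13.
Site 3 vs Site 6: Site 3 wins 24–5.
Site 3 beats each rival — Site 4 (21–8), Site 1 (24–5), Site 5 (24–5), Site 6 (24–5) — so Site 3 is the Condorcet winner.

Yes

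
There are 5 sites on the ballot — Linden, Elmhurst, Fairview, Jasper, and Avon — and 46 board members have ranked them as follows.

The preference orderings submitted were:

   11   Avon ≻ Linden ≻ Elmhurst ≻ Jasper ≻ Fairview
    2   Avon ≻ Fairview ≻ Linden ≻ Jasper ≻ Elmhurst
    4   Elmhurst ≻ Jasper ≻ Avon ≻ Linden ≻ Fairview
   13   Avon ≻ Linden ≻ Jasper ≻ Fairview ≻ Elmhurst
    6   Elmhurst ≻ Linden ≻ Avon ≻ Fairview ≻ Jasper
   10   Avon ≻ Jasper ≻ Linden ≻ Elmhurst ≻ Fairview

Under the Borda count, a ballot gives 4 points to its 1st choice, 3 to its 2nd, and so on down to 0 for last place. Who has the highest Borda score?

Avon

Borda scores:
  Linden: 11·3 + 2·2 + 4·1 + 13·3 + 6·3 + 10·2 = 118
  Elmhurst: 11·2 + 2·0 + 4·4 + 13·0 + 6·4 + 10·1 = 72
  Fairview: 11·0 + 2·3 + 4·0 + 13·1 + 6·1 + 10·0 = 25
  Jasper: 11·1 + 2·1 + 4·3 + 13·2 + 6·0 + 10·3 = 81
  Avon: 11·4 + 2·4 + 4·2 + 13·4 + 6·2 + 10·4 = 164
Avon has the highest total.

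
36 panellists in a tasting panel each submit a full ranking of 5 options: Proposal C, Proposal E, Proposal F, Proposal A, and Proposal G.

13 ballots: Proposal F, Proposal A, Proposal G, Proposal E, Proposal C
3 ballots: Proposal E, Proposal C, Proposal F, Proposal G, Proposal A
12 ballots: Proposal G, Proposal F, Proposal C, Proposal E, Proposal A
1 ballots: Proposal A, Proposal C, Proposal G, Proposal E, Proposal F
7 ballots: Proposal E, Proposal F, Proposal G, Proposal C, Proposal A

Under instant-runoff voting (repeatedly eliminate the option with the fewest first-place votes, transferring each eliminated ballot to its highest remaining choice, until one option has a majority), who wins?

Round 1: Proposal F 13, Proposal G 12, Proposal E 10, Proposal A 1, Proposal C 0. Proposal C has the fewest and is eliminated.
Round 2: Proposal F 13, Proposal G 12, Proposal E 10, Proposal A 1. Proposal A has the fewest and is eliminated.
Round 3: Proposal F 13, Proposal G 13, Proposal E 10. Proposal E has the fewest and is eliminated.
Round 4: Proposal F 23, Proposal G 13. Proposal F has a majority.

Proposal F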